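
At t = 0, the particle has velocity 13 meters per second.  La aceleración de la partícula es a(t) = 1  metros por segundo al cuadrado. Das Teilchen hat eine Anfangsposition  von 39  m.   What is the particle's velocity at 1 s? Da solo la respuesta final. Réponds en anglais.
v(1) = 14.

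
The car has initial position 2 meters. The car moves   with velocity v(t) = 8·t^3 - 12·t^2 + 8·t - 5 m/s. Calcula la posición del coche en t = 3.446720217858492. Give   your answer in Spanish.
Para resolver esto, necesitamos tomar 1 integral de nuestra ecuación de la velocidad v(t) = 8·t^3 - 12·t^2 + 8·t - 5. La integral de la velocidad, con x(0) = 2, da la posición: x(t) = 2·t^4 - 4·t^3 + 4·t^2 - 5·t + 2. De la ecuación de la posición x(t) = 2·t^4 - 4·t^3 + 4·t^2 - 5·t + 2, sustituimos t = 3.446720217858492 para obtener x = 150.762536030402.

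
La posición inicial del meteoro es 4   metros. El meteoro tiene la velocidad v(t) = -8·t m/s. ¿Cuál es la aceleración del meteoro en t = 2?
Para resolver esto, necesitamos tomar 1 derivada de nuestra ecuación de la velocidad v(t) = -8·t. La derivada de la velocidad da la aceleración: a(t) = -8. Usando a(t) = -8 y sustituyendo t = 2, encontramos a = -8.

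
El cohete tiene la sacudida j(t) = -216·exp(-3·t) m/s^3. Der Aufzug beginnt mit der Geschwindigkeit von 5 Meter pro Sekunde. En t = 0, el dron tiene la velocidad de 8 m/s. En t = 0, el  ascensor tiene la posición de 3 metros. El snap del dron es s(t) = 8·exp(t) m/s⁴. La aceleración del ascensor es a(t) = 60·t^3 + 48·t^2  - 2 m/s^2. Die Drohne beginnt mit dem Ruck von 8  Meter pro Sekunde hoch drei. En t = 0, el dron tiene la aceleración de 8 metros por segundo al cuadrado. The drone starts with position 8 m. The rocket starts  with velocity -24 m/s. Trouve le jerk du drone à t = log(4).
Nous devons intégrer notre équation du snap s(t) = 8·exp(t) 1 fois. L'intégrale du snap, avec j(0) = 8, donne le jerk: j(t) = 8·exp(t). En utilisant j(t) = 8·exp(t) et en substituant t = log(4), nous trouvons j = 32.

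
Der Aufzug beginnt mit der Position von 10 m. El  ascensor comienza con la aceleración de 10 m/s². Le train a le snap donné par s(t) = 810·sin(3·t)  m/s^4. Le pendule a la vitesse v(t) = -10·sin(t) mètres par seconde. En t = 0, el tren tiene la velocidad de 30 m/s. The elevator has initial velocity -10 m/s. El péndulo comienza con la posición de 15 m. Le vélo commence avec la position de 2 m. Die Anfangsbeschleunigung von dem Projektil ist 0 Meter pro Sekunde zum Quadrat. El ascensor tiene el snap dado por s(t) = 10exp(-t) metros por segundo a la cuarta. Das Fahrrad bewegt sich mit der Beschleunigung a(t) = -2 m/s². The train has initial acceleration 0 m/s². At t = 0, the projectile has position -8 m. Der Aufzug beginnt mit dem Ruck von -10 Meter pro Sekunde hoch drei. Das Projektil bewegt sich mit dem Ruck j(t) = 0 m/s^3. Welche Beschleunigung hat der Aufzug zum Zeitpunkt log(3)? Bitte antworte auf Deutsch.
Wir müssen die Stammfunktion unserer Gleichung für den Snap s(t) = 10·exp(-t) 2-mal finden. Durch Integration von dem Snap und Verwendung der Anfangsbedingung j(0) = -10, erhalten wir j(t) = -10·exp(-t). Durch Integration von dem Ruck und Verwendung der Anfangsbedingung a(0) = 10, erhalten wir a(t) = 10·exp(-t). Wir haben die Beschleunigung a(t) = 10·exp(-t). Durch Einsetzen von t = log(3): a(log(3)) = 10/3.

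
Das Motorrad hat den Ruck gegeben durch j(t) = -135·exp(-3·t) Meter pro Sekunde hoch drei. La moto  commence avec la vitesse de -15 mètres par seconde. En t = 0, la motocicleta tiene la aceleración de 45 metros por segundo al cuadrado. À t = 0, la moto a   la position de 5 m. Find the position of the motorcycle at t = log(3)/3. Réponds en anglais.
We must find the integral of our jerk equation j(t) = -135·exp(-3·t) 3 times. Integrating jerk and using the initial condition a(0) = 45, we get a(t) = 45·exp(-3·t). Finding the antiderivative of a(t) and using v(0) = -15: v(t) = -15·exp(-3·t). Taking ∫v(t)dt and applying x(0) = 5, we find x(t) = 5·exp(-3·t). Using x(t) = 5·exp(-3·t) and substituting t = log(3)/3, we find x = 5/3.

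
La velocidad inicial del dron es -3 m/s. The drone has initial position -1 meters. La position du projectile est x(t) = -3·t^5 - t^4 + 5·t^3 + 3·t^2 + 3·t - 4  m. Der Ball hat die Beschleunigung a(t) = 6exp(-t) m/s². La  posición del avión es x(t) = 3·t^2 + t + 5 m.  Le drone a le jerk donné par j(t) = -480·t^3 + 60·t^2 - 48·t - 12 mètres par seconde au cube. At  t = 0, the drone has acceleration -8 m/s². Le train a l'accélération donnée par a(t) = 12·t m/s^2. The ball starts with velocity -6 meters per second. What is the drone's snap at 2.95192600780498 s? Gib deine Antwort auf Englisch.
Starting from jerk j(t) = -480·t^3 + 60·t^2 - 48·t - 12, we take 1 derivative. The derivative of jerk gives snap: s(t) = -1440·t^2 + 120·t - 48. We have snap s(t) = -1440·t^2 + 120·t - 48. Substituting t = 2.95192600780498: s(2.95192600780498) = -12241.7375830632.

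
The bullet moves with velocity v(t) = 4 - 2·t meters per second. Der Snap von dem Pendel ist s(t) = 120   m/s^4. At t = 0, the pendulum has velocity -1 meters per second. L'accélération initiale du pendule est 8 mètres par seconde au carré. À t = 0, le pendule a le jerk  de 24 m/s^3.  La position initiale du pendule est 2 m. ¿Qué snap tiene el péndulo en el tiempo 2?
De la ecuación del snap s(t) = 120, sustituimos t = 2 para obtener s = 120.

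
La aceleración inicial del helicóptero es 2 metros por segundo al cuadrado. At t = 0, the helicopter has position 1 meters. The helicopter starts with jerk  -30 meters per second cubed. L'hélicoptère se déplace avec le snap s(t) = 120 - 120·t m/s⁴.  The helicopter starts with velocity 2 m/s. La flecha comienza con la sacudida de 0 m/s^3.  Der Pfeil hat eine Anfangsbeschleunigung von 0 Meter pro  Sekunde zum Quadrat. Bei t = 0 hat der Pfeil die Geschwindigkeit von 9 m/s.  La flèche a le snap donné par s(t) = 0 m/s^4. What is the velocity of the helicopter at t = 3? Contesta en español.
Partiendo del snap s(t) = 120 - 120·t, tomamos 3 integrales. Integrando el snap y usando la condición inicial j(0) = -30, obtenemos j(t) = -60·t^2 + 120·t - 30. Tomando ∫j(t)dt y aplicando a(0) = 2, encontramos a(t) = -20·t^3 + 60·t^2 - 30·t + 2. La antiderivada de la aceleración, con v(0) = 2, da la velocidad: v(t) = -5·t^4 + 20·t^3 - 15·t^2 + 2·t + 2. Usando v(t) = -5·t^4 + 20·t^3 - 15·t^2 + 2·t + 2 y sustituyendo t = 3, encontramos v = 8.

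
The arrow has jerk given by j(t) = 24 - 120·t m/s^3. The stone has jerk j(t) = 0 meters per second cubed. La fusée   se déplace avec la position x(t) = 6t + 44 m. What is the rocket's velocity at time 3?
Starting from position x(t) = 6·t + 44, we take 1 derivative. The derivative of position gives velocity: v(t) = 6. We have velocity v(t) = 6. Substituting t = 3: v(3) = 6.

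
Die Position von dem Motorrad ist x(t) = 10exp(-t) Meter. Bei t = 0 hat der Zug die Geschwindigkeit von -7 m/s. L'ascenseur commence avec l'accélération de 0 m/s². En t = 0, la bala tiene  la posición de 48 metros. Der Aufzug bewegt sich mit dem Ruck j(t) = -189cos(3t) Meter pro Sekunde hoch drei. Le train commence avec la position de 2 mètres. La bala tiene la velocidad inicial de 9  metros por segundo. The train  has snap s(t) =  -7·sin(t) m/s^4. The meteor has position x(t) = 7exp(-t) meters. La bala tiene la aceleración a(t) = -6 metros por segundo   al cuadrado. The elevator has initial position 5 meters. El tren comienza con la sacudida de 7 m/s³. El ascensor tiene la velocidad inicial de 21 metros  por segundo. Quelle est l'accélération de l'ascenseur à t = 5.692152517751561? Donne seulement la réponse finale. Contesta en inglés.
At t = 5.692152517751561, a = 61.7152180884273.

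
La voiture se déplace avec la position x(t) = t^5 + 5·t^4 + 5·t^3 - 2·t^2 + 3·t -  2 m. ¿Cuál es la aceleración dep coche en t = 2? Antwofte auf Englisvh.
We must differentiate our position equation x(t) = t^5 + 5·t^4 + 5·t^3 - 2·t^2 + 3·t - 2 2 times. Taking d/dt of x(t), we find v(t) = 5·t^4 + 20·t^3 + 15·t^2 - 4·t + 3. The derivative of velocity gives acceleration: a(t) = 20·t^3 + 60·t^2 + 30·t - 4. We have acceleration a(t) = 20·t^3 + 60·t^2 + 30·t - 4. Substituting t = 2: a(2) = 456.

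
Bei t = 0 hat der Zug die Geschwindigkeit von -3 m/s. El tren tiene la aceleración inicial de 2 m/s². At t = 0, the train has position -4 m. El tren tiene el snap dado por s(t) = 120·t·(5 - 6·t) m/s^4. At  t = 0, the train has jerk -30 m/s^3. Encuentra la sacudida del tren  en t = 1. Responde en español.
Debemos encontrar la antiderivada de nuestra ecuación del snap s(t) = 120·t·(5 - 6·t) 1 vez. La integral del snap, con j(0) = -30, da la sacudida: j(t) = -240·t^3 + 300·t^2 - 30. Tenemos la sacudida j(t) = -240·t^3 + 300·t^2 - 30. Sustituyendo t = 1: j(1) = 30.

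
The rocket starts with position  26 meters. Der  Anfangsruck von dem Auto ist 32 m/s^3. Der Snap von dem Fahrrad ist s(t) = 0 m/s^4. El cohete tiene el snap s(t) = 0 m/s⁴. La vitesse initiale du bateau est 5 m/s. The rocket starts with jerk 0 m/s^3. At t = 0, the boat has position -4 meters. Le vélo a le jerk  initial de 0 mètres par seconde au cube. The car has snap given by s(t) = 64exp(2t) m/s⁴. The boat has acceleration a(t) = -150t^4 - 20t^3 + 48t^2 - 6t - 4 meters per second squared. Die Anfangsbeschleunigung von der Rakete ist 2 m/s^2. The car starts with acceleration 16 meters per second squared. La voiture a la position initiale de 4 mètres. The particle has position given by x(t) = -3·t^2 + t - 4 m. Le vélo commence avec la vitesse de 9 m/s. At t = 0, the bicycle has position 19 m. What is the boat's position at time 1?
We need to integrate our acceleration equation a(t) = -150·t^4 - 20·t^3 + 48·t^2 - 6·t - 4 2 times. Taking ∫a(t)dt and applying v(0) = 5, we find v(t) = -30·t^5 - 5·t^4 + 16·t^3 - 3·t^2 - 4·t + 5. Finding the antiderivative of v(t) and using x(0) = -4: x(t) = -5·t^6 - t^5 + 4·t^4 - t^3 - 2·t^2 + 5·t - 4. From the given position equation x(t) = -5·t^6 - t^5 + 4·t^4 - t^3 - 2·t^2 + 5·t - 4, we substitute t = 1 to get x = -4.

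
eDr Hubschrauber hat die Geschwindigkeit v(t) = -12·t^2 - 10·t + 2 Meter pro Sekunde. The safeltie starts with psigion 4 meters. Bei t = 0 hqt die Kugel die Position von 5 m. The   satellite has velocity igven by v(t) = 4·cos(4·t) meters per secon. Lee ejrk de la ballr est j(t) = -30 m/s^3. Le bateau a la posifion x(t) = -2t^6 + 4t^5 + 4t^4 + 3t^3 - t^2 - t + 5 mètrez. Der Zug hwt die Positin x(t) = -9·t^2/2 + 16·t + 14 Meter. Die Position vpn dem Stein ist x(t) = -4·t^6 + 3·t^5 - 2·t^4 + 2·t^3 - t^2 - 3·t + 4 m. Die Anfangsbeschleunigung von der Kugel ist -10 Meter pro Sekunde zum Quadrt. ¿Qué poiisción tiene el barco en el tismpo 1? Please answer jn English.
Using x(t) = -2·t^6 + 4·t^5 + 4·t^4 + 3·t^3 - t^2 - t + 5 and substituting t = 1, we find x = 12.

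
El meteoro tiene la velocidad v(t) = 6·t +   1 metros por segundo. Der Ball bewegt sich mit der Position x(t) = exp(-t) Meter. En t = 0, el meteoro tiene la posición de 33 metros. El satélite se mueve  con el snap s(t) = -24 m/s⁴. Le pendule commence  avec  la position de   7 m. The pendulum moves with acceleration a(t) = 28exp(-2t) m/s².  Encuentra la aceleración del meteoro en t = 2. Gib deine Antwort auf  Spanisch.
Partiendo de la velocidad v(t) = 6·t + 1, tomamos 1 derivada. Derivando la velocidad, obtenemos la aceleración: a(t) = 6. De la ecuación de la aceleración a(t) = 6, sustituimos t = 2 para obtener a = 6.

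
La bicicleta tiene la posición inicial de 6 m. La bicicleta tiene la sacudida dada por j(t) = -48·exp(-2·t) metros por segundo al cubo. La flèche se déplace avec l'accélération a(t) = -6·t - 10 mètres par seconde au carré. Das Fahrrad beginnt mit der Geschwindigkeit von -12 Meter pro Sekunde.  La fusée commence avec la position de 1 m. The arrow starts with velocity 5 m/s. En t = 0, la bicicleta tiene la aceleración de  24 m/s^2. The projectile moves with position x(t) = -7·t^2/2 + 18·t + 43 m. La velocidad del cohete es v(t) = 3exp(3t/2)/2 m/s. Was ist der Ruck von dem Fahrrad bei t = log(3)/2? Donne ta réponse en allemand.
Mit j(t) = -48·exp(-2·t) und Einsetzen von t = log(3)/2, finden wir j = -16.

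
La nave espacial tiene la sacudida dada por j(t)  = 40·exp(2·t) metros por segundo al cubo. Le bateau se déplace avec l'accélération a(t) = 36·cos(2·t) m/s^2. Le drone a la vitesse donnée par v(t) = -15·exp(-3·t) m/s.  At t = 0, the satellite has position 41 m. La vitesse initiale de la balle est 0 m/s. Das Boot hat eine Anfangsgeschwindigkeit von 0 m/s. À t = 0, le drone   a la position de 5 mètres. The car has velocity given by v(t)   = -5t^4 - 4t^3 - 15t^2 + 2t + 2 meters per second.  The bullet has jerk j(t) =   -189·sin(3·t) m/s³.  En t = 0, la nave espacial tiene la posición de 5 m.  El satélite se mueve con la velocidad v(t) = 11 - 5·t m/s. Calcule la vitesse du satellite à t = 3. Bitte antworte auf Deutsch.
Wir haben die Geschwindigkeit v(t) = 11 - 5·t. Durch Einsetzen von t = 3: v(3) = -4.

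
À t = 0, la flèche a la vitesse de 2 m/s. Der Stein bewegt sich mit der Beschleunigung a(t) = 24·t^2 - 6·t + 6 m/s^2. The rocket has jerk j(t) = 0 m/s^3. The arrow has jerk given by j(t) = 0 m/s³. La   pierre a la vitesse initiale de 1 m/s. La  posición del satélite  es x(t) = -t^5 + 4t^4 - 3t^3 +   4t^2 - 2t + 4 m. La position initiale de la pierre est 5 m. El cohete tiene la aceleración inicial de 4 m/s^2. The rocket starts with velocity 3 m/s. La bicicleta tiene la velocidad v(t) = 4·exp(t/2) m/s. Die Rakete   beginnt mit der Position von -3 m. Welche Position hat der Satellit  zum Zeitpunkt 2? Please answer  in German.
Wir haben die Position x(t) = -t^5 + 4·t^4 - 3·t^3 + 4·t^2 - 2·t + 4. Durch Einsetzen von t = 2: x(2) = 24.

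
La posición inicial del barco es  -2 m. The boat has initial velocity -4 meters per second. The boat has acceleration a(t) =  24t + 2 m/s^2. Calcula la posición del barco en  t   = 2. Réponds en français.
Nous devons trouver la primitive de notre équation de l'accélération a(t) = 24·t + 2 2 fois. En prenant ∫a(t)dt et en appliquant v(0) = -4, nous trouvons v(t) = 12·t^2 + 2·t - 4. La primitive de la vitesse est la position. En utilisant x(0) = -2, nous obtenons x(t) = 4·t^3 + t^2 - 4·t - 2. Nous avons la position x(t) = 4·t^3 + t^2 - 4·t - 2. En substituant t = 2: x(2) = 26.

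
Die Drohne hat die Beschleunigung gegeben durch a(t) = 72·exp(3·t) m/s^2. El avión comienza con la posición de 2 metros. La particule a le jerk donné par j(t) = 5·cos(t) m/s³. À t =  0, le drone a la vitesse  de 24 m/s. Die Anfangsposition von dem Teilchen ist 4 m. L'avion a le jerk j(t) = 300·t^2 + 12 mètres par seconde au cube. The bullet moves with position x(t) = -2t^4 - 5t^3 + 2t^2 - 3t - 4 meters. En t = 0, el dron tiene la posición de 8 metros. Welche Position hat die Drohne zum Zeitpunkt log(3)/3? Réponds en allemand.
Um dies zu lösen, müssen wir 2 Integrale unserer Gleichung für die Beschleunigung a(t) = 72·exp(3·t) finden. Das Integral von der Beschleunigung ist die Geschwindigkeit. Mit v(0) = 24 erhalten wir v(t) = 24·exp(3·t). Mit ∫v(t)dt und Anwendung von x(0) = 8, finden wir x(t) = 8·exp(3·t). Wir haben die Position x(t) = 8·exp(3·t). Durch Einsetzen von t = log(3)/3: x(log(3)/3) = 24.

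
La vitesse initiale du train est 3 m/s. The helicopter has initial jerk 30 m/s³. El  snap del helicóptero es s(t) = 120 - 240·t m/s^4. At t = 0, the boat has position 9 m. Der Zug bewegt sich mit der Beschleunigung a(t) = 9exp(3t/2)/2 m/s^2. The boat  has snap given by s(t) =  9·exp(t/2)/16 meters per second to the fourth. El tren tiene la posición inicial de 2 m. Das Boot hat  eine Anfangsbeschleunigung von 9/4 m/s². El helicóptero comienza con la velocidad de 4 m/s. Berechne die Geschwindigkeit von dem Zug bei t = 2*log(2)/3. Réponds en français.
Nous devons trouver la primitive de notre équation de l'accélération a(t) = 9·exp(3·t/2)/2 1 fois. En intégrant l'accélération et en utilisant la condition initiale v(0) = 3, nous obtenons v(t) = 3·exp(3·t/2). En utilisant v(t) = 3·exp(3·t/2) et en substituant t = 2*log(2)/3, nous trouvons v = 6.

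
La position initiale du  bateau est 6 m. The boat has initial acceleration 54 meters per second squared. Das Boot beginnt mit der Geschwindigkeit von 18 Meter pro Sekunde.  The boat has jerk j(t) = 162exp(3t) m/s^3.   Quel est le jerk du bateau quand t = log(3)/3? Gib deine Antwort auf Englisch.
We have jerk j(t) = 162·exp(3·t). Substituting t = log(3)/3: j(log(3)/3) = 486.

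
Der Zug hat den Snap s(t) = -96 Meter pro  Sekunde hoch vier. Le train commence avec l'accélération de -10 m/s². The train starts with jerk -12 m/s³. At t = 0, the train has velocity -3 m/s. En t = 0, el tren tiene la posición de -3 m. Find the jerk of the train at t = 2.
We must find the integral of our snap equation s(t) = -96 1 time. The integral of snap is jerk. Using j(0) = -12, we get j(t) = -96·t - 12. From the given jerk equation j(t) = -96·t - 12, we substitute t = 2 to get j = -204.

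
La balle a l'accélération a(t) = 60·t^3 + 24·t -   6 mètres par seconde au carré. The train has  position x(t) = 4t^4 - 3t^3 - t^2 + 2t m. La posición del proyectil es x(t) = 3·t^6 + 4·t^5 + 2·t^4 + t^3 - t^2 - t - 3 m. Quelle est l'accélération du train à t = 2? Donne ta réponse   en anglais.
We must differentiate our position equation x(t) = 4·t^4 - 3·t^3 - t^2 + 2·t 2 times. Taking d/dt of x(t), we find v(t) = 16·t^3 - 9·t^2 - 2·t + 2. The derivative of velocity gives acceleration: a(t) = 48·t^2 - 18·t - 2. Using a(t) = 48·t^2 - 18·t - 2 and substituting t = 2, we find a = 154.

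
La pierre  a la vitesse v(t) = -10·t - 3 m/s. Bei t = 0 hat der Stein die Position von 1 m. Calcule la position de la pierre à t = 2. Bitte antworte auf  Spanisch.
Necesitamos integrar nuestra ecuación de la velocidad v(t) = -10·t - 3 1 vez. La integral de la velocidad, con x(0) = 1, da la posición: x(t) = -5·t^2 - 3·t + 1. Tenemos la posición x(t) = -5·t^2 - 3·t + 1. Sustituyendo t = 2: x(2) = -25.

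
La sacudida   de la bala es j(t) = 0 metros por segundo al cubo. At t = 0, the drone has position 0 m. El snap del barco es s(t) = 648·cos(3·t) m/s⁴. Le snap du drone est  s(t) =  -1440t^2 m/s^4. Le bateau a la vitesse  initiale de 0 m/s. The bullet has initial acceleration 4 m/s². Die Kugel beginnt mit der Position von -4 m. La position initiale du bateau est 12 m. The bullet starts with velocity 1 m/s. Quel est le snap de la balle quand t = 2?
Pour résoudre ceci, nous devons prendre 1 dérivée de notre équation du jerk j(t) = 0. En prenant d/dt de j(t), nous trouvons s(t) = 0. De l'équation du snap s(t) = 0, nous substituons t = 2 pour obtenir s = 0.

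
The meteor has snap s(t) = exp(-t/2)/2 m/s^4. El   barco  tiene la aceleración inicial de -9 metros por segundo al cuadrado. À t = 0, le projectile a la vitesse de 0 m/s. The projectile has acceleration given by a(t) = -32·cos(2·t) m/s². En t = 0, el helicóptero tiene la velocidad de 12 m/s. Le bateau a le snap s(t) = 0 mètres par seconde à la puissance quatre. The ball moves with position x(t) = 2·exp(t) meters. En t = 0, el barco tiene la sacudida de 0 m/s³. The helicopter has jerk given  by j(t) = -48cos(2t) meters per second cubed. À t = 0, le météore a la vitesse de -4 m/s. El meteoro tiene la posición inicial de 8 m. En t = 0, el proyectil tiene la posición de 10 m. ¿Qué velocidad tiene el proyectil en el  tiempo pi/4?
Debemos encontrar la integral de nuestra ecuación de la aceleración a(t) = -32·cos(2·t) 1 vez. Tomando ∫a(t)dt y aplicando v(0) = 0, encontramos v(t) = -16·sin(2·t). Tenemos la velocidad v(t) = -16·sin(2·t). Sustituyendo t = pi/4: v(pi/4) = -16.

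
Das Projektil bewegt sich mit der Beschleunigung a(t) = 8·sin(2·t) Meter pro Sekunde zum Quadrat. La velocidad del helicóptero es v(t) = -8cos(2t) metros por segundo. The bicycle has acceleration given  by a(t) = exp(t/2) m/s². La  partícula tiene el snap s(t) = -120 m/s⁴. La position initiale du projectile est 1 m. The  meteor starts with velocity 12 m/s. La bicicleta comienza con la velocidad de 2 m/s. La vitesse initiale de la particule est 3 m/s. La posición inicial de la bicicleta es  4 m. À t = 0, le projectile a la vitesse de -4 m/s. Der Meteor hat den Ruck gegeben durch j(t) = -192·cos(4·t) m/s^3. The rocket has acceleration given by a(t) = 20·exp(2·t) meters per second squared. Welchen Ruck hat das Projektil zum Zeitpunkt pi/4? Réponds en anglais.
We must differentiate our acceleration equation a(t) = 8·sin(2·t) 1 time. The derivative of acceleration gives jerk: j(t) = 16·cos(2·t). We have jerk j(t) = 16·cos(2·t). Substituting t = pi/4: j(pi/4) = 0.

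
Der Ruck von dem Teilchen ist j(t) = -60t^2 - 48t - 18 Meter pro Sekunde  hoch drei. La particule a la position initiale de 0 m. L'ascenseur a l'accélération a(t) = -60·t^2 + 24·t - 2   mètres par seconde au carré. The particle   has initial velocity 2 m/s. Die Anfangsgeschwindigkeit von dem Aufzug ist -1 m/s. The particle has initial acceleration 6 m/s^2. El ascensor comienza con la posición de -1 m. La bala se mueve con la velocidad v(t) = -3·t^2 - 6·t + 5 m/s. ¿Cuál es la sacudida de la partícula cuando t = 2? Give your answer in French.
De l'équation du jerk j(t) = -60·t^2 - 48·t - 18, nous substituons t = 2 pour obtenir j = -354.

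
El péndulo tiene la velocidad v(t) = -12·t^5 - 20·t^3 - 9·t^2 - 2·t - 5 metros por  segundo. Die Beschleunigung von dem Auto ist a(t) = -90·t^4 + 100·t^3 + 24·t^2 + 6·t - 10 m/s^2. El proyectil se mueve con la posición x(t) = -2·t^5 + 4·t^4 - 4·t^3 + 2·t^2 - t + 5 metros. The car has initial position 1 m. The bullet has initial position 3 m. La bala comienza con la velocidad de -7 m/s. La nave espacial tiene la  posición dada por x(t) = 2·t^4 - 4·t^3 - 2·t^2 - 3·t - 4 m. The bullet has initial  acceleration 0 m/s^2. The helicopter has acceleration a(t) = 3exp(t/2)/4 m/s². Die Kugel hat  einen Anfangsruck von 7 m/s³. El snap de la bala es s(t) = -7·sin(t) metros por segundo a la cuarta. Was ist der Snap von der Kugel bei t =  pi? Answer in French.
En utilisant s(t) = -7·sin(t) et en substituant t = pi, nous trouvons s = 0.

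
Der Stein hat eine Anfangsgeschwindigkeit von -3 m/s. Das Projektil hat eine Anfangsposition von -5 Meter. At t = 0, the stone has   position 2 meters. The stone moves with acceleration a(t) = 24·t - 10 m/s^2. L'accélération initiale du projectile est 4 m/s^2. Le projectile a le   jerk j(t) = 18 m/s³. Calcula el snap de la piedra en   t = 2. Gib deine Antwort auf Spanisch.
Debemos derivar nuestra ecuación de la aceleración a(t) = 24·t - 10 2 veces. La derivada de la aceleración da la sacudida: j(t) = 24. Tomando d/dt de j(t), encontramos s(t) = 0. De la ecuación del snap s(t) = 0, sustituimos t = 2 para obtener s = 0.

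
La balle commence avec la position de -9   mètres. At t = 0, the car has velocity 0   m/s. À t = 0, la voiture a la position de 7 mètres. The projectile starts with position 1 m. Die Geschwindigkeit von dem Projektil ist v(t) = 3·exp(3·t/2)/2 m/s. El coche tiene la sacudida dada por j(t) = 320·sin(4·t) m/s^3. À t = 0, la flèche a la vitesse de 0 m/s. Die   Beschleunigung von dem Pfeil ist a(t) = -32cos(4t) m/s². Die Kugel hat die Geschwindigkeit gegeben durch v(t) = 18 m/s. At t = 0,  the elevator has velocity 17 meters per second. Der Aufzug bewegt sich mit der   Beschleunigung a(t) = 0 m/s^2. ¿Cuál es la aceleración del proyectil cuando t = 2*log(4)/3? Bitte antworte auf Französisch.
En partant de la vitesse v(t) = 3·exp(3·t/2)/2, nous prenons 1 dérivée. En prenant d/dt de v(t), nous trouvons a(t) = 9·exp(3·t/2)/4. Nous avons l'accélération a(t) = 9·exp(3·t/2)/4. En substituant t = 2*log(4)/3: a(2*log(4)/3) = 9.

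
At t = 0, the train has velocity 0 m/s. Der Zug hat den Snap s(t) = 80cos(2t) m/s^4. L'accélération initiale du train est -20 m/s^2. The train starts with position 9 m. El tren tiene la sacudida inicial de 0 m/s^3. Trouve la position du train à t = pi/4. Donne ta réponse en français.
En partant du snap s(t) = 80·cos(2·t), nous prenons 4 intégrales. L'intégrale du snap, avec j(0) = 0, donne le jerk: j(t) = 40·sin(2·t). La primitive du jerk est l'accélération. En utilisant a(0) = -20, nous obtenons a(t) = -20·cos(2·t). La primitive de l'accélération est la vitesse. En utilisant v(0) = 0, nous obtenons v(t) = -10·sin(2·t). L'intégrale de la vitesse, avec x(0) = 9, donne la position: x(t) = 5·cos(2·t) + 4. Nous avons la position x(t) = 5·cos(2·t) + 4. En substituant t = pi/4: x(pi/4) = 4.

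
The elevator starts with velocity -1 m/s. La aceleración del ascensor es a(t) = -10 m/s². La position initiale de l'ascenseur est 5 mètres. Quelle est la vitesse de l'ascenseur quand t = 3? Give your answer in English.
Starting from acceleration a(t) = -10, we take 1 integral. The antiderivative of acceleration, with v(0) = -1, gives velocity: v(t) = -10·t - 1. From the given velocity equation v(t) = -10·t - 1, we substitute t = 3 to get v = -31.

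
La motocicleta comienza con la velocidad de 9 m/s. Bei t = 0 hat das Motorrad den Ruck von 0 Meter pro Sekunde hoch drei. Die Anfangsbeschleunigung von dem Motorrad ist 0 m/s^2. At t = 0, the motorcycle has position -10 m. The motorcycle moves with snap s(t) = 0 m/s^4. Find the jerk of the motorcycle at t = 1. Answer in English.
We need to integrate our snap equation s(t) = 0 1 time. The integral of snap, with j(0) = 0, gives jerk: j(t) = 0. From the given jerk equation j(t) = 0, we substitute t = 1 to get j = 0.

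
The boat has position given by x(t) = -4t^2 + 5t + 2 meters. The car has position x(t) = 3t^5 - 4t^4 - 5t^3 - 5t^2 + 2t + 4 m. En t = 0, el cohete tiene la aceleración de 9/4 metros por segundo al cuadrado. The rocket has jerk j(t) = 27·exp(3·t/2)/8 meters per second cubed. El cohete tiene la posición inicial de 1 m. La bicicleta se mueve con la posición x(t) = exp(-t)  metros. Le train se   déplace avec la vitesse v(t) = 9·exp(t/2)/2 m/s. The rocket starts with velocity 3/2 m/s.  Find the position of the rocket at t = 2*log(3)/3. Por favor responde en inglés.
To solve this, we need to take 3 integrals of our jerk equation j(t) = 27·exp(3·t/2)/8. The antiderivative of jerk, with a(0) = 9/4, gives acceleration: a(t) = 9·exp(3·t/2)/4. Finding the integral of a(t) and using v(0) = 3/2: v(t) = 3·exp(3·t/2)/2. Finding the antiderivative of v(t) and using x(0) = 1: x(t) = exp(3·t/2). From the given position equation x(t) = exp(3·t/2), we substitute t = 2*log(3)/3 to get x = 3.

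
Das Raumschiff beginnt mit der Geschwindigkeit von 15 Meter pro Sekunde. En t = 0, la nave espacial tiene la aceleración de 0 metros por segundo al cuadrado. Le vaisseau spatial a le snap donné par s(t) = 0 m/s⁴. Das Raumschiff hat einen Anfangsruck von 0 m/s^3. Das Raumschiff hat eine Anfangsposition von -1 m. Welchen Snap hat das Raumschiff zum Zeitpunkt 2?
Aus der Gleichung für den Snap s(t) = 0, setzen wir t = 2 ein und erhalten s = 0.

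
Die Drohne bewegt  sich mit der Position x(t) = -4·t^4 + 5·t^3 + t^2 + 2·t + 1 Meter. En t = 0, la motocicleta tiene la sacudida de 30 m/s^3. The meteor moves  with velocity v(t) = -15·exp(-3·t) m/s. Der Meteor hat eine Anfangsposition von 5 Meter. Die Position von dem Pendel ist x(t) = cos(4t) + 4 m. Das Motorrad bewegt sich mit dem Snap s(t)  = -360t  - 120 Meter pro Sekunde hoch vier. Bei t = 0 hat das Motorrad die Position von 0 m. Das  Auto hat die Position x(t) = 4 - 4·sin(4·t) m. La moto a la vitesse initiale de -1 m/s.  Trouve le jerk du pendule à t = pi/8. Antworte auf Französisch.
Nous devons dériver notre équation de la position x(t) = cos(4·t) + 4 3 fois. En prenant d/dt de x(t), nous trouvons v(t) = -4·sin(4·t). En dérivant la vitesse, nous obtenons l'accélération: a(t) = -16·cos(4·t). En dérivant l'accélération, nous obtenons le jerk: j(t) = 64·sin(4·t). En utilisant j(t) = 64·sin(4·t) et en substituant t = pi/8, nous trouvons j = 64.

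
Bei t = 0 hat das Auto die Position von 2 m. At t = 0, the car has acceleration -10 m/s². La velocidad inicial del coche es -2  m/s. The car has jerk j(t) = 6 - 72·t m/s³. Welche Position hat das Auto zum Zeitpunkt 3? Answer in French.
Pour résoudre ceci, nous devons prendre 3 intégrales de notre équation du jerk j(t) = 6 - 72·t. En intégrant le jerk et en utilisant la condition initiale a(0) = -10, nous obtenons a(t) = -36·t^2 + 6·t - 10. La primitive de l'accélération est la vitesse. En utilisant v(0) = -2, nous obtenons v(t) = -12·t^3 + 3·t^2 - 10·t - 2. La primitive de la vitesse est la position. En utilisant x(0) = 2, nous obtenons x(t) = -3·t^4 + t^3 - 5·t^2 - 2·t + 2. Nous avons la position x(t) = -3·t^4 + t^3 - 5·t^2 - 2·t + 2. En substituant t = 3: x(3) = -265.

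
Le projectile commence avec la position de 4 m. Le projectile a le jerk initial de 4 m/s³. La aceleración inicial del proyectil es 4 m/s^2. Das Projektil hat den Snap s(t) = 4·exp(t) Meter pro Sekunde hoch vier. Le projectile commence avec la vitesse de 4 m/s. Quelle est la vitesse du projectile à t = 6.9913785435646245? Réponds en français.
Nous devons trouver la primitive de notre équation du snap s(t) = 4·exp(t) 3 fois. En intégrant le snap et en utilisant la condition initiale j(0) = 4, nous obtenons j(t) = 4·exp(t). En intégrant le jerk et en utilisant la condition initiale a(0) = 4, nous obtenons a(t) = 4·exp(t). La primitive de l'accélération, avec v(0) = 4, donne la vitesse: v(t) = 4·exp(t). Nous avons la vitesse v(t) = 4·exp(t). En substituant t = 6.9913785435646245: v(6.9913785435646245) = 4348.87689062832.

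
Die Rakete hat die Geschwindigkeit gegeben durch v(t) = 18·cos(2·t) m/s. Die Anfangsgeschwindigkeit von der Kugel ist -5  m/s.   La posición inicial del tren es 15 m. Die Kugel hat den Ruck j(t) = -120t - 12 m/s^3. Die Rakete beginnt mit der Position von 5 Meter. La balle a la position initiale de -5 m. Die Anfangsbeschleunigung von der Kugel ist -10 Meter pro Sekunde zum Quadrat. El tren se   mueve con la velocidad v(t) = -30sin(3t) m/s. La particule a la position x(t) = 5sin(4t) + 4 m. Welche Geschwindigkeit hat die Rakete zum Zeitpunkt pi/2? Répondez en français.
De l'équation de la vitesse v(t) = 18·cos(2·t), nous substituons t = pi/2 pour obtenir v = -18.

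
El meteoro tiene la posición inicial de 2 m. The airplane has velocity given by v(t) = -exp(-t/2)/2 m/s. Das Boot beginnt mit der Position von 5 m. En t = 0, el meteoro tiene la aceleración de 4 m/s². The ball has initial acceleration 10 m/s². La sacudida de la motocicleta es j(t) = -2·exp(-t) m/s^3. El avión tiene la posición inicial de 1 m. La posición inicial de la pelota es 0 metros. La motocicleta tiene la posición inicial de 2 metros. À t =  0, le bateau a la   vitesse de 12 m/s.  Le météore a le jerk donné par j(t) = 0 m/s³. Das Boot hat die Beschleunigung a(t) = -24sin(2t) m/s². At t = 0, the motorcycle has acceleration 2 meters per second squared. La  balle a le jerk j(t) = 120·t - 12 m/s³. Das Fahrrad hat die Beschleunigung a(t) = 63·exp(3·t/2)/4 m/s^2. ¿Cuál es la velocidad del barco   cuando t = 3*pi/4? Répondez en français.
Nous devons intégrer notre équation de l'accélération a(t) = -24·sin(2·t) 1 fois. L'intégrale de l'accélération, avec v(0) = 12, donne la vitesse: v(t) = 12·cos(2·t). De l'équation de la vitesse v(t) = 12·cos(2·t), nous substituons t = 3*pi/4 pour obtenir v = 0.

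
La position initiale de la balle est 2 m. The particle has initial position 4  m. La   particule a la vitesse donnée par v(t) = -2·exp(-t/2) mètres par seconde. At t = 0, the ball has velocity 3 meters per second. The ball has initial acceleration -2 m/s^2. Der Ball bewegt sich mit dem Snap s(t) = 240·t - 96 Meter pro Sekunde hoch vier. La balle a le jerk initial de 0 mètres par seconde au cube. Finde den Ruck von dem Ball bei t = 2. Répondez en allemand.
Um dies zu lösen, müssen wir 1 Integral unserer Gleichung für den Snap s(t) = 240·t - 96 finden. Die Stammfunktion von dem Snap, mit j(0) = 0, ergibt den Ruck: j(t) = 24·t·(5·t - 4). Mit j(t) = 24·t·(5·t - 4) und Einsetzen von t = 2, finden wir j = 288.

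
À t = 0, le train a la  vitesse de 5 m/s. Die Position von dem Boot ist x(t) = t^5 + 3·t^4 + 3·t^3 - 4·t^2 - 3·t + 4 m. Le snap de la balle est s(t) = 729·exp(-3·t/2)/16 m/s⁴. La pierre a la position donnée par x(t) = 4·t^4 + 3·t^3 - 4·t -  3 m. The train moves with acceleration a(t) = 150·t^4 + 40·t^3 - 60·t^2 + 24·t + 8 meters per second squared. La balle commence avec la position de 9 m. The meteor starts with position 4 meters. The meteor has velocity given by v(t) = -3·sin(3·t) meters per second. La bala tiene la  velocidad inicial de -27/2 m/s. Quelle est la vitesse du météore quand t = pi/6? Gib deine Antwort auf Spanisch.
De la ecuación de la velocidad v(t) = -3·sin(3·t), sustituimos t = pi/6 para obtener v = -3.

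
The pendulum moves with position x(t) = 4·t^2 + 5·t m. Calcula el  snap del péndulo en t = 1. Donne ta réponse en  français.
Nous devons dériver notre équation de la position x(t) = 4·t^2 + 5·t 4 fois. En prenant d/dt de x(t), nous trouvons v(t) = 8·t + 5. La dérivée de la vitesse donne l'accélération: a(t) = 8. En dérivant l'accélération, nous obtenons le jerk: j(t) = 0. En dérivant le jerk, nous obtenons le snap: s(t) = 0. De l'équation du snap s(t) = 0, nous substituons t = 1 pour obtenir s = 0.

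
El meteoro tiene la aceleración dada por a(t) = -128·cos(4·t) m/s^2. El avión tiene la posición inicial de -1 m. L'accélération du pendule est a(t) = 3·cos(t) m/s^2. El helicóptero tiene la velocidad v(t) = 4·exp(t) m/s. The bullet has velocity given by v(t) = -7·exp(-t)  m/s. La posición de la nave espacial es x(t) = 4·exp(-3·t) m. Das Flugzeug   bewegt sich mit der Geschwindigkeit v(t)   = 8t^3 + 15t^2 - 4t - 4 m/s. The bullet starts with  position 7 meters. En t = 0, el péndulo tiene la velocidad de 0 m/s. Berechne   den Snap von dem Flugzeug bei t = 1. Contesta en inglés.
Starting from velocity v(t) = 8·t^3 + 15·t^2 - 4·t - 4, we take 3 derivatives. The derivative of velocity gives acceleration: a(t) = 24·t^2 + 30·t - 4. The derivative of acceleration gives jerk: j(t) = 48·t + 30. The derivative of jerk gives snap: s(t) = 48. From the given snap equation s(t) = 48, we substitute t = 1 to get s = 48.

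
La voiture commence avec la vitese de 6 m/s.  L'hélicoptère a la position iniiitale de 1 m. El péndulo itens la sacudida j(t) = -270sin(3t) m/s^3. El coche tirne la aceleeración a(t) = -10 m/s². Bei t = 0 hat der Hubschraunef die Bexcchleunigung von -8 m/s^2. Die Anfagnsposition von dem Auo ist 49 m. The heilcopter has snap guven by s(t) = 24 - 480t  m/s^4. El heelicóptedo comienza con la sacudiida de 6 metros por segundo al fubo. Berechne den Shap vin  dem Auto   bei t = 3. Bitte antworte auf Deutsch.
Ausgehend von der Beschleunigung a(t) = -10, nehmen wir 2 Ableitungen. Die Ableitung von der Beschleunigung ergibt den Ruck: j(t) = 0. Die Ableitung von dem Ruck ergibt den Snap: s(t) = 0. Mit s(t) = 0 und Einsetzen von t = 3, finden wir s = 0.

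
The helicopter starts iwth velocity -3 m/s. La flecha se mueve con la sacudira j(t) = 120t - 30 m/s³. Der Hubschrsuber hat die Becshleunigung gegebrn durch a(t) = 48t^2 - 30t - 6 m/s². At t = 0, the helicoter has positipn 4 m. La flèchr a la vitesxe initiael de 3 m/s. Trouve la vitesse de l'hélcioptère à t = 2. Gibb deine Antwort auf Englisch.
To solve this, we need to take 1 integral of our acceleration equation a(t) = 48·t^2 - 30·t - 6. Integrating acceleration and using the initial condition v(0) = -3, we get v(t) = 16·t^3 - 15·t^2 - 6·t - 3. From the given velocity equation v(t) = 16·t^3 - 15·t^2 - 6·t - 3, we substitute t = 2 to get v = 53.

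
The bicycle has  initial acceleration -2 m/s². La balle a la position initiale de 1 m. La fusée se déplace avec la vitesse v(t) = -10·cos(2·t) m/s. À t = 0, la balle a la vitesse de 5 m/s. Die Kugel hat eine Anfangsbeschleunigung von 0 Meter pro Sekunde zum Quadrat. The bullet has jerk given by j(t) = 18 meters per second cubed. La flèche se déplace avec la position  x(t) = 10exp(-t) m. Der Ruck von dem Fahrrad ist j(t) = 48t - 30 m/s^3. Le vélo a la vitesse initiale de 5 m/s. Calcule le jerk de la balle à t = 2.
De l'équation du jerk j(t) = 18, nous substituons t = 2 pour obtenir j = 18.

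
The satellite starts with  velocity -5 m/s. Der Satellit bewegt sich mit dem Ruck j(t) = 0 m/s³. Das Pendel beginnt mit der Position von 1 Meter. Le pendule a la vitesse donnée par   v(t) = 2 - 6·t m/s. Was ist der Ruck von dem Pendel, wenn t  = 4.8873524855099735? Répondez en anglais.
We must differentiate our velocity equation v(t) = 2 - 6·t 2 times. The derivative of velocity gives acceleration: a(t) = -6. Taking d/dt of a(t), we find j(t) = 0. Using j(t) = 0 and substituting t = 4.8873524855099735, we find j = 0.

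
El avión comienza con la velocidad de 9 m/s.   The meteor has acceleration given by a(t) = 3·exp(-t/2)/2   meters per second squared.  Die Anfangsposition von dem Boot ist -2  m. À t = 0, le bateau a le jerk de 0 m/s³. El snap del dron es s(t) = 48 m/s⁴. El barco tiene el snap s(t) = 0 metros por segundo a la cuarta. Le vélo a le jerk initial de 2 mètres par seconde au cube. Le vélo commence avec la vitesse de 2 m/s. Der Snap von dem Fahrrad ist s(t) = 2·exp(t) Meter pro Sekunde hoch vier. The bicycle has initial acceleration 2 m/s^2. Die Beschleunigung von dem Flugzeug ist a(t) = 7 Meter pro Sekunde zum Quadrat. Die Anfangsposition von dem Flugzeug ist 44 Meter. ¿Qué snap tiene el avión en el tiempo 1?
Para resolver esto, necesitamos tomar 2 derivadas de nuestra ecuación de la aceleración a(t) = 7. Derivando la aceleración, obtenemos la sacudida: j(t) = 0. La derivada de la sacudida da el snap: s(t) = 0. Tenemos el snap s(t) = 0. Sustituyendo t = 1: s(1) = 0.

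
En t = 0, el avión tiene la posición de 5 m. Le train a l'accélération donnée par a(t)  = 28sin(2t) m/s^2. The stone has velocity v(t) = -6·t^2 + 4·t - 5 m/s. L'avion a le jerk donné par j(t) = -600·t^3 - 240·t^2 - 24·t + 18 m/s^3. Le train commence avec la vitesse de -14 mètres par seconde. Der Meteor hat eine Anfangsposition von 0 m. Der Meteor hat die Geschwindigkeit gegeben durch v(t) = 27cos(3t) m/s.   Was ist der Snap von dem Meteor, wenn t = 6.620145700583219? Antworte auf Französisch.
En partant de la vitesse v(t) = 27·cos(3·t), nous prenons 3 dérivées. La dérivée de la vitesse donne l'accélération: a(t) = -81·sin(3·t). En prenant d/dt de a(t), nous trouvons j(t) = -243·cos(3·t). En prenant d/dt de j(t), nous trouvons s(t) = 729·sin(3·t). En utilisant s(t) = 729·sin(3·t) et en substituant t = 6.620145700583219, nous trouvons s = 617.681831895511.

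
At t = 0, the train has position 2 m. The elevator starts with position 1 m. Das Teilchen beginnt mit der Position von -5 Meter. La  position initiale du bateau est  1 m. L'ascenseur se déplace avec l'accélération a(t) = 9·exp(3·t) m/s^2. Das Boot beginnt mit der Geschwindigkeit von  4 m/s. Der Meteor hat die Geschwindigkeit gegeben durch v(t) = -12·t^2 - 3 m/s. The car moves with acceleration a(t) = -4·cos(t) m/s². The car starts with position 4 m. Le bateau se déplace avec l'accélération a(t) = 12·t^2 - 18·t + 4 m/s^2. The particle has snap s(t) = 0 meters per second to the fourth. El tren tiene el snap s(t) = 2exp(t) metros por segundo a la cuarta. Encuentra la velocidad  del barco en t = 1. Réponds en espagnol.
Necesitamos integrar nuestra ecuación de la aceleración a(t) = 12·t^2 - 18·t + 4 1 vez. Integrando la aceleración y usando la condición inicial v(0) = 4, obtenemos v(t) = 4·t^3 - 9·t^2 + 4·t + 4. De la ecuación de la velocidad v(t) = 4·t^3 - 9·t^2 + 4·t + 4, sustituimos t = 1 para obtener v = 3.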